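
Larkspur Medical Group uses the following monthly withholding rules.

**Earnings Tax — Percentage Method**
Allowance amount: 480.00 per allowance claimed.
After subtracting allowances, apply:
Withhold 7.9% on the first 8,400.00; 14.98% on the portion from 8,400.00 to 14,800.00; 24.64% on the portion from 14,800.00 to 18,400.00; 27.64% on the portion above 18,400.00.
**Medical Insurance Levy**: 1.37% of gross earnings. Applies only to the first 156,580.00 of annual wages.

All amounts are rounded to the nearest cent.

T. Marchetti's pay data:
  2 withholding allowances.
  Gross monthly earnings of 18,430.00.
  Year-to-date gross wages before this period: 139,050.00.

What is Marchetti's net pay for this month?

Earnings Tax: taxable = 18,430.00 − 2×480.00 = 17,470.00
  1,622.32 + 24.64% × (17,470.00 − 14,800.00) = 1,622.32 + 24.64% × 2,670.00 = 2,280.21
Medical Insurance Levy: cap 156,580.00 − YTD 139,050.00 = 17,530.00 subject; 1.37% × 17,530.00 = 240.16
Total withheld: 2,280.21 + 240.16 = 2,520.37
Net pay: 18,430.00 − 2,520.37 = 15,909.63

15,909.63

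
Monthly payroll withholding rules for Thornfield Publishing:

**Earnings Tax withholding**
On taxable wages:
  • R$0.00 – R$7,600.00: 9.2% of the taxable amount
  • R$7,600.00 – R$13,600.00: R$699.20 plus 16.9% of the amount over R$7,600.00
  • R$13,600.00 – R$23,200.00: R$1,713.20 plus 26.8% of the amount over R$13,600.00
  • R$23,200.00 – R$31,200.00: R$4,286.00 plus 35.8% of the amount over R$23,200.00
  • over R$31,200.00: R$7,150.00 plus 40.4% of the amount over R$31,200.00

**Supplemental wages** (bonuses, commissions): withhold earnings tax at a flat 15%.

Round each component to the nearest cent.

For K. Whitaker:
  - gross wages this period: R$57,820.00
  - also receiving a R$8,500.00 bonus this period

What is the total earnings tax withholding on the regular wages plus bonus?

R$19,179.48

Earnings Tax: taxable = R$57,820.00
  R$7,150.00 + 40.4% × (R$57,820.00 − R$31,200.00) = R$7,150.00 + 40.4% × R$26,620.00 = R$17,904.48
Supplemental (15% flat on bonus): 15% × R$8,500.00 = R$1,275.00
Total earnings tax: R$17,904.48 + R$1,275.00 = R$19,179.48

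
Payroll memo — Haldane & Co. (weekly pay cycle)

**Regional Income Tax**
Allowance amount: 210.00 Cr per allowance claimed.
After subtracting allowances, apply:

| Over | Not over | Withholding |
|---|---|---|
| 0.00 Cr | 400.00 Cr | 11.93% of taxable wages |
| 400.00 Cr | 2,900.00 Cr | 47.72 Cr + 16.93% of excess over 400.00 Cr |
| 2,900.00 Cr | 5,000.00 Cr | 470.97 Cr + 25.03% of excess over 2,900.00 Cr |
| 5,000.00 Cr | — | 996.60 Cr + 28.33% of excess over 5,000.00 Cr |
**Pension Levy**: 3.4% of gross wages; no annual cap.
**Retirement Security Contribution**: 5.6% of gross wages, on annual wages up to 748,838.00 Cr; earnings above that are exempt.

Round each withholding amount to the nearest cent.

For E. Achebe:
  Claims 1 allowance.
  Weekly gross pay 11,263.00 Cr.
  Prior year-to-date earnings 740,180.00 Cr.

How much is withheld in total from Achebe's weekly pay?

Regional Income Tax: taxable = 11,263.00 Cr − 1×210.00 Cr = 11,053.00 Cr
  996.60 Cr + 28.33% × (11,053.00 Cr − 5,000.00 Cr) = 996.60 Cr + 28.33% × 6,053.00 Cr = 2,711.41 Cr
Pension Levy: 3.4% × 11,263.00 Cr = 382.94 Cr
Retirement Security Contribution: cap 748,838.00 Cr − YTD 740,180.00 Cr = 8,658.00 Cr subject; 5.6% × 8,658.00 Cr = 484.85 Cr
Total: 2,711.41 Cr + 382.94 Cr + 484.85 Cr = 3,579.20 Cr

3,579.20 Cr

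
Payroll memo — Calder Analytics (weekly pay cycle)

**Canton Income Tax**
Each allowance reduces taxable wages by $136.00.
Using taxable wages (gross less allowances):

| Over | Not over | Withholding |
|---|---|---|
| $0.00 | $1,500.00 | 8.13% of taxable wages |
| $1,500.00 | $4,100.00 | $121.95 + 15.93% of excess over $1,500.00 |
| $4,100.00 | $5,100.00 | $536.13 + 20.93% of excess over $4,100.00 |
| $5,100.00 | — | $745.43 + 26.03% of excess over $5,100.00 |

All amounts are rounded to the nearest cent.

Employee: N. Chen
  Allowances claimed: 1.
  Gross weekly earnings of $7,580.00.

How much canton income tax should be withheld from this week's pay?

Canton Income Tax: taxable = $7,580.00 − 1×$136.00 = $7,444.00
  $745.43 + 26.03% × ($7,444.00 − $5,100.00) = $745.43 + 26.03% × $2,344.00 = $1,355.57

$1,355.57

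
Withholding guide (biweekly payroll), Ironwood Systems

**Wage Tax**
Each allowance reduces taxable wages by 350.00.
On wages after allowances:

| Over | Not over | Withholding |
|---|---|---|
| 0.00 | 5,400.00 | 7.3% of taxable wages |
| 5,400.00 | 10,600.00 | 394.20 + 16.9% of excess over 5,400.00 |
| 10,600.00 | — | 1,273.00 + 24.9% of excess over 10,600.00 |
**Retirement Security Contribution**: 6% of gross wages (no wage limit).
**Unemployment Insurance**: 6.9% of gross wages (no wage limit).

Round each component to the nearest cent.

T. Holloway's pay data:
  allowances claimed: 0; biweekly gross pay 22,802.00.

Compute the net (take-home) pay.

15,549.24

Wage Tax: taxable = 22,802.00
  1,273.00 + 24.9% × (22,802.00 − 10,600.00) = 1,273.00 + 24.9% × 12,202.00 = 4,311.30
Retirement Security Contribution: 6% × 22,802.00 = 1,368.12
Unemployment Insurance: 6.9% × 22,802.00 = 1,573.34
Total withheld: 4,311.30 + 1,368.12 + 1,573.34 = 7,252.76
Net pay: 22,802.00 − 7,252.76 = 15,549.24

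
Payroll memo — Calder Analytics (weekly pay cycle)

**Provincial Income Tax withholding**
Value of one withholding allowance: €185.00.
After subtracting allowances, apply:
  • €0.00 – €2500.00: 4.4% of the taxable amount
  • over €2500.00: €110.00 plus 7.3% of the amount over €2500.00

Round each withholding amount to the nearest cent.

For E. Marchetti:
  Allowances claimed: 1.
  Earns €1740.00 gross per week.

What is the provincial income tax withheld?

€68.42

Provincial Income Tax: taxable = €1740.00 − 1×€185.00 = €1555.00
  4.4% × €1555.00 = €68.42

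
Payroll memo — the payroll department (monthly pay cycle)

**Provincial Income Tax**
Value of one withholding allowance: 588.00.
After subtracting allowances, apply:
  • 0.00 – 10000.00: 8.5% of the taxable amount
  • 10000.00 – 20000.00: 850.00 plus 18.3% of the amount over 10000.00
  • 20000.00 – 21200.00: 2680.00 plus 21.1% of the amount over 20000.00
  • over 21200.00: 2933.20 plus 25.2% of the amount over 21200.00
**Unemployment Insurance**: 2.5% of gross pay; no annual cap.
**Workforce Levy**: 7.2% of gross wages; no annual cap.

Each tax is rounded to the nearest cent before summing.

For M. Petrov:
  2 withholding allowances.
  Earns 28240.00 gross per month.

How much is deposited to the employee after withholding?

21089.79

Provincial Income Tax: taxable = 28240.00 − 2×588.00 = 27064.00
  2933.20 + 25.2% × (27064.00 − 21200.00) = 2933.20 + 25.2% × 5864.00 = 4410.93
Unemployment Insurance: 2.5% × 28240.00 = 706.00
Workforce Levy: 7.2% × 28240.00 = 2033.28
Total withheld: 4410.93 + 706.00 + 2033.28 = 7150.21
Net pay: 28240.00 − 7150.21 = 21089.79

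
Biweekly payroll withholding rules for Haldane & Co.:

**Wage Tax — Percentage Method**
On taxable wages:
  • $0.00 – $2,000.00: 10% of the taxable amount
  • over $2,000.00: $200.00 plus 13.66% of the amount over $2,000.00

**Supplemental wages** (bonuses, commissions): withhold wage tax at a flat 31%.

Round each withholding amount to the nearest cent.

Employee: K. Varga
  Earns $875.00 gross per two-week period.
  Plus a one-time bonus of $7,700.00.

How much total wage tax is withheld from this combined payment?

$2,474.50

Wage Tax: taxable = $875.00
  10% × $875.00 = $87.50
Supplemental (31% flat on bonus): 31% × $7,700.00 = $2,387.00
Total wage tax: $87.50 + $2,387.00 = $2,474.50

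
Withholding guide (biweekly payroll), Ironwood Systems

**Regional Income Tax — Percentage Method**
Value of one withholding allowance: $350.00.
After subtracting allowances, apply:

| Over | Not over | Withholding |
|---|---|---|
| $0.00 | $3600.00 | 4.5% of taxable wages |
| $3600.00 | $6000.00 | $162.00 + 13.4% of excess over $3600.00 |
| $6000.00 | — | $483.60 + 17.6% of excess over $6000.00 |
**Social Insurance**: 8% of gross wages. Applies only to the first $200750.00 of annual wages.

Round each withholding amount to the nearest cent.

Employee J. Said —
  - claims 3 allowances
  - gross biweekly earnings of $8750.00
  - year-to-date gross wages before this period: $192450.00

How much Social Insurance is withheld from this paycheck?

Social Insurance: cap $200750.00 − YTD $192450.00 = $8300.00 subject; 8% × $8300.00 = $664.00

$664.00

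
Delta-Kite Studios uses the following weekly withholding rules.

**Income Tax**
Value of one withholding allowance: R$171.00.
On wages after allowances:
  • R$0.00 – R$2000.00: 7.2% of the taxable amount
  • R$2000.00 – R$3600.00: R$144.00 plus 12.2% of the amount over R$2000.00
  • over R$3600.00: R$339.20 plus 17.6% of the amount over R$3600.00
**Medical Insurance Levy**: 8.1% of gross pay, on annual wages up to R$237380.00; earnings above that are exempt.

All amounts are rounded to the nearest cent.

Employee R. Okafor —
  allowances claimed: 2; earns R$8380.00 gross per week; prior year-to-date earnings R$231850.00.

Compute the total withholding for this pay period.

R$1568.22

Income Tax: taxable = R$8380.00 − 2×R$171.00 = R$8038.00
  R$339.20 + 17.6% × (R$8038.00 − R$3600.00) = R$339.20 + 17.6% × R$4438.00 = R$1120.29
Medical Insurance Levy: cap R$237380.00 − YTD R$231850.00 = R$5530.00 subject; 8.1% × R$5530.00 = R$447.93
Total: R$1120.29 + R$447.93 = R$1568.22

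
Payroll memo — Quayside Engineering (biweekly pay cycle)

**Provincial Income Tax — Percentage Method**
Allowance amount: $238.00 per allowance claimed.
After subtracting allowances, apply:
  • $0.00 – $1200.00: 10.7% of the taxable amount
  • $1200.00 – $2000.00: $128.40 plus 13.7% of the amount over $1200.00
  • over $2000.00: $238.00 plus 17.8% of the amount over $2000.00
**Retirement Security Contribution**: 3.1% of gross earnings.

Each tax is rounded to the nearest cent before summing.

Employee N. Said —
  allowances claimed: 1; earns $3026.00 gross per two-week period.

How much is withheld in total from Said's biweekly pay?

$472.07

Provincial Income Tax: taxable = $3026.00 − 1×$238.00 = $2788.00
  $238.00 + 17.8% × ($2788.00 − $2000.00) = $238.00 + 17.8% × $788.00 = $378.26
Retirement Security Contribution: 3.1% × $3026.00 = $93.81
Total: $378.26 + $93.81 = $472.07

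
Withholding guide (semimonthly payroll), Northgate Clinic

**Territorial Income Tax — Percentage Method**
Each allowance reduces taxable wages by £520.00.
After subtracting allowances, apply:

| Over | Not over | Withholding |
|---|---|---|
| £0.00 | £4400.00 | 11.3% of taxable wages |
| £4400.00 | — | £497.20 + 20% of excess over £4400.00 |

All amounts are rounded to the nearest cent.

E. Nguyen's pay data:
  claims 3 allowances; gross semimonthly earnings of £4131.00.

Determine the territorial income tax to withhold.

Territorial Income Tax: taxable = £4131.00 − 3×£520.00 = £2571.00
  11.3% × £2571.00 = £290.52

£290.52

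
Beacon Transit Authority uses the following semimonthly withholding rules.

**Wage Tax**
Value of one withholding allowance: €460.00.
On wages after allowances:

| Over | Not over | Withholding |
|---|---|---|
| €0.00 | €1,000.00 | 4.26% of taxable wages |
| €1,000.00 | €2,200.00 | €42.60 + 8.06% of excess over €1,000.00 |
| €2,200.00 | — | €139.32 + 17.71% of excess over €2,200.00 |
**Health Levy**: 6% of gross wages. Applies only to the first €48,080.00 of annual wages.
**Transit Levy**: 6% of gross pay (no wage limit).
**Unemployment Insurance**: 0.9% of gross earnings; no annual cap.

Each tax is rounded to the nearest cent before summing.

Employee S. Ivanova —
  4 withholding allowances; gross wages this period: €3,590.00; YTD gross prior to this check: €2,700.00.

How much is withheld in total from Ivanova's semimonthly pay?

€566.16

Wage Tax: taxable = €3,590.00 − 4×€460.00 = €1,750.00
  €42.60 + 8.06% × (€1,750.00 − €1,000.00) = €42.60 + 8.06% × €750.00 = €103.05
Health Levy: 6% × €3,590.00 = €215.40
Transit Levy: 6% × €3,590.00 = €215.40
Unemployment Insurance: 0.9% × €3,590.00 = €32.31
Total: €103.05 + €215.40 + €215.40 + €32.31 = €566.16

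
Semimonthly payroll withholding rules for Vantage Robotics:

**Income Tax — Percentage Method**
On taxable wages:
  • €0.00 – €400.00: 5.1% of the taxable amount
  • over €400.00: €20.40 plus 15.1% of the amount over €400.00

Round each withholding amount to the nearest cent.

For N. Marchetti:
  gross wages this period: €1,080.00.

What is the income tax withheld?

Income Tax: taxable = €1,080.00
  €20.40 + 15.1% × (€1,080.00 − €400.00) = €20.40 + 15.1% × €680.00 = €123.08

€123.08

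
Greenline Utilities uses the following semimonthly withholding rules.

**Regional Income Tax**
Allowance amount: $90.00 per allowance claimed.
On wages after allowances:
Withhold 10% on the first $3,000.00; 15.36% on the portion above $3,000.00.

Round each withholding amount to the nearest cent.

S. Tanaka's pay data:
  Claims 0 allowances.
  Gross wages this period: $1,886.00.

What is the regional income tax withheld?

$188.60

Regional Income Tax: taxable = $1,886.00
  10% × $1,886.00 = $188.60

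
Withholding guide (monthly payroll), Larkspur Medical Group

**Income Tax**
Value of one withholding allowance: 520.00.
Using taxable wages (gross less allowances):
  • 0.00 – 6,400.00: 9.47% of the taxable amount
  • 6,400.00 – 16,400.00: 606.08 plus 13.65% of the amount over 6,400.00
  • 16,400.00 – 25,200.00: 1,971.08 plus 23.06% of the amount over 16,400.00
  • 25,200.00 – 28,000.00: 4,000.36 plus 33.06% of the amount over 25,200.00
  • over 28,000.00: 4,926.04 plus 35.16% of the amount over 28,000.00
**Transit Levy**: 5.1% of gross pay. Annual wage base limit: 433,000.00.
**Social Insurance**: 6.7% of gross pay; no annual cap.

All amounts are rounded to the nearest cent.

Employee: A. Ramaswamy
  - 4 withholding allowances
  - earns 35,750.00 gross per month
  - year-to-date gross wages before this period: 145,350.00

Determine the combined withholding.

11,138.11

Income Tax: taxable = 35,750.00 − 4×520.00 = 33,670.00
  4,926.04 + 35.16% × (33,670.00 − 28,000.00) = 4,926.04 + 35.16% × 5,670.00 = 6,919.61
Transit Levy: 5.1% × 35,750.00 = 1,823.25
Social Insurance: 6.7% × 35,750.00 = 2,395.25
Total: 6,919.61 + 1,823.25 + 2,395.25 = 11,138.11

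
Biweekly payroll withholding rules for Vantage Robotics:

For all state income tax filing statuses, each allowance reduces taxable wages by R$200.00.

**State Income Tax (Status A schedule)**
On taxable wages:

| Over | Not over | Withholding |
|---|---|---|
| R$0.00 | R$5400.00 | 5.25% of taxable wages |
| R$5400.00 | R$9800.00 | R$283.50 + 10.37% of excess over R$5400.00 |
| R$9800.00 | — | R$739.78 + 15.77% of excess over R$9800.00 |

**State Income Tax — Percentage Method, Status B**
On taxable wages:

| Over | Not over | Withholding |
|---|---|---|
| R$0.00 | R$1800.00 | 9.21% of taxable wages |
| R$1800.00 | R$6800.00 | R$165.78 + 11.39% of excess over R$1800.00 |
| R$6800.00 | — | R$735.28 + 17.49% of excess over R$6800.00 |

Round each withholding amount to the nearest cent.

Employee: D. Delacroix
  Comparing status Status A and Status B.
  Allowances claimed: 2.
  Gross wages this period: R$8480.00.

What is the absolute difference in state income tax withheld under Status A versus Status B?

R$397.73

State Income Tax (Status A): taxable = R$8480.00 − 2×R$200.00 = R$8080.00
  R$283.50 + 10.37% × (R$8080.00 − R$5400.00) = R$283.50 + 10.37% × R$2680.00 = R$561.42
State Income Tax (Status B): taxable = R$8480.00 − 2×R$200.00 = R$8080.00
  R$735.28 + 17.49% × (R$8080.00 − R$6800.00) = R$735.28 + 17.49% × R$1280.00 = R$959.15
Difference: |R$561.42 − R$959.15| = R$397.73 (higher under Status B)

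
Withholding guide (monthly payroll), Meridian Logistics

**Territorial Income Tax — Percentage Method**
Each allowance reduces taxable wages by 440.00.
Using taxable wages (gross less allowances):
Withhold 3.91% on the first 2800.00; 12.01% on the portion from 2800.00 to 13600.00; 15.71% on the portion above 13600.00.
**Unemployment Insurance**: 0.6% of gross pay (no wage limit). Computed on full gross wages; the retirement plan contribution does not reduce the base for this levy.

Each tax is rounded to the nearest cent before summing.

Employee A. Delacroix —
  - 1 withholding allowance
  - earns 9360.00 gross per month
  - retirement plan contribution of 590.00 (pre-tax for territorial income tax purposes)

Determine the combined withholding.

829.79

Territorial Income Tax: taxable = 9360.00 − 590.00 − 1×440.00 = 8330.00
  109.48 + 12.01% × (8330.00 − 2800.00) = 109.48 + 12.01% × 5530.00 = 773.63
Unemployment Insurance: 0.6% × 9360.00 = 56.16
Total: 773.63 + 56.16 = 829.79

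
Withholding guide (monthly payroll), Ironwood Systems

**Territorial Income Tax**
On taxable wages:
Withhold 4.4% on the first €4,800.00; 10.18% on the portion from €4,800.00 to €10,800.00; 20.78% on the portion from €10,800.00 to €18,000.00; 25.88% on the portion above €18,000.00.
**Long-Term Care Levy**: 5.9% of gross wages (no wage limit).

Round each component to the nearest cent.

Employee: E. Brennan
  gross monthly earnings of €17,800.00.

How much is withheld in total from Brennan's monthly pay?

Territorial Income Tax: taxable = €17,800.00
  €822.00 + 20.78% × (€17,800.00 − €10,800.00) = €822.00 + 20.78% × €7,000.00 = €2,276.60
Long-Term Care Levy: 5.9% × €17,800.00 = €1,050.20
Total: €2,276.60 + €1,050.20 = €3,326.80

€3,326.80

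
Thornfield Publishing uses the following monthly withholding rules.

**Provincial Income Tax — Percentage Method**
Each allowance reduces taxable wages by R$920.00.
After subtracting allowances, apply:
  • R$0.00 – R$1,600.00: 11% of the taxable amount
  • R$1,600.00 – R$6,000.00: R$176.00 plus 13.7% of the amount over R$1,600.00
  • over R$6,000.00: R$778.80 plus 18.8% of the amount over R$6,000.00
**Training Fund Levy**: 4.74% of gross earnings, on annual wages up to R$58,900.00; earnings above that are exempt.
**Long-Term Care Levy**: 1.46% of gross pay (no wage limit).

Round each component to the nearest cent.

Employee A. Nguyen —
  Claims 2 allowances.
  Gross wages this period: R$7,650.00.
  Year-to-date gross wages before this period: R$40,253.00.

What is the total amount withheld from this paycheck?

Provincial Income Tax: taxable = R$7,650.00 − 2×R$920.00 = R$5,810.00
  R$176.00 + 13.7% × (R$5,810.00 − R$1,600.00) = R$176.00 + 13.7% × R$4,210.00 = R$752.77
Training Fund Levy: 4.74% × R$7,650.00 = R$362.61
Long-Term Care Levy: 1.46% × R$7,650.00 = R$111.69
Total: R$752.77 + R$362.61 + R$111.69 = R$1,227.07

R$1,227.07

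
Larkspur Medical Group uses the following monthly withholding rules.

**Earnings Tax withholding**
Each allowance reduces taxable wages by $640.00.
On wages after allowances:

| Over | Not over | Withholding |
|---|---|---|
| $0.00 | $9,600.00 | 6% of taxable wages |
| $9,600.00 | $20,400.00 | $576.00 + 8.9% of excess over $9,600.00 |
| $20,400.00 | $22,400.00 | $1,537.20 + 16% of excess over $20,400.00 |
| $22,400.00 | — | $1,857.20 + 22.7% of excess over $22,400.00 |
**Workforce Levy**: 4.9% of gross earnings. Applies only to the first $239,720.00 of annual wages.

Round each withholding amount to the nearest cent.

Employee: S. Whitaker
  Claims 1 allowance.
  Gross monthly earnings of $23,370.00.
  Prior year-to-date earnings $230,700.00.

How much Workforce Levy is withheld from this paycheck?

Workforce Levy: cap $239,720.00 − YTD $230,700.00 = $9,020.00 subject; 4.9% × $9,020.00 = $441.98

$441.98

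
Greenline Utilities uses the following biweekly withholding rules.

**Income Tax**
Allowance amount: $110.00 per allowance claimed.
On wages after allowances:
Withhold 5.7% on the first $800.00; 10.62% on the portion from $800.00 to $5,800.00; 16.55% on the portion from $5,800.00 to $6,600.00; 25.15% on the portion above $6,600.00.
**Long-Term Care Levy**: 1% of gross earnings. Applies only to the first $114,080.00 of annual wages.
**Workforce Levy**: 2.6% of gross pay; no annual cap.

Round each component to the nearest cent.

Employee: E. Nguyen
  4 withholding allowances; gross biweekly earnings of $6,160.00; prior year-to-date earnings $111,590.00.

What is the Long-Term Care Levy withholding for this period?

$24.90

Long-Term Care Levy: cap $114,080.00 − YTD $111,590.00 = $2,490.00 subject; 1% × $2,490.00 = $24.90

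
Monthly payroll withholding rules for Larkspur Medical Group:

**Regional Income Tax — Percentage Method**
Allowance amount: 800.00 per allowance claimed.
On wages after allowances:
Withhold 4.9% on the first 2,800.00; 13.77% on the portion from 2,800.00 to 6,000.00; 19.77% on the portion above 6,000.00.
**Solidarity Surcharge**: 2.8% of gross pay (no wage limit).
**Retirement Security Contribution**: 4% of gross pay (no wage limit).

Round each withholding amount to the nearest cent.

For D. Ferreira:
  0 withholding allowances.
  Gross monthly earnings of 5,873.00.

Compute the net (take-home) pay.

4,913.29

Regional Income Tax: taxable = 5,873.00
  137.20 + 13.77% × (5,873.00 − 2,800.00) = 137.20 + 13.77% × 3,073.00 = 560.35
Solidarity Surcharge: 2.8% × 5,873.00 = 164.44
Retirement Security Contribution: 4% × 5,873.00 = 234.92
Total withheld: 560.35 + 164.44 + 234.92 = 959.71
Net pay: 5,873.00 − 959.71 = 4,913.29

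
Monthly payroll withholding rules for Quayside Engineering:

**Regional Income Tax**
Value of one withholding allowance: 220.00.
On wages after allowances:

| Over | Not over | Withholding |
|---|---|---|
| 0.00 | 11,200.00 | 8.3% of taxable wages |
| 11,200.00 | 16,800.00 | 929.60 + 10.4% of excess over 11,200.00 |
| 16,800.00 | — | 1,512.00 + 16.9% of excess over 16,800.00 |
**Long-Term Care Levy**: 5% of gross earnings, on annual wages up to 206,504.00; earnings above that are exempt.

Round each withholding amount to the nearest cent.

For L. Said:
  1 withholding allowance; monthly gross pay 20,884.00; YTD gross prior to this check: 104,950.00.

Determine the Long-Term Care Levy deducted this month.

Long-Term Care Levy: 5% × 20,884.00 = 1,044.20

1,044.20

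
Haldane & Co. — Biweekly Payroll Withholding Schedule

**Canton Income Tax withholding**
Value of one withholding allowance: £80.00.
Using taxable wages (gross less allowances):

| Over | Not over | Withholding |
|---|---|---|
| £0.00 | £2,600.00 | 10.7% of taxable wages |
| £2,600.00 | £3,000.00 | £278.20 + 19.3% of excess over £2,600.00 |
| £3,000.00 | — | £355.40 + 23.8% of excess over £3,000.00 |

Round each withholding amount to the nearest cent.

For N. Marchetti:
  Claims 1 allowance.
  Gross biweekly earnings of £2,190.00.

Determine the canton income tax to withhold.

Canton Income Tax: taxable = £2,190.00 − 1×£80.00 = £2,110.00
  10.7% × £2,110.00 = £225.77

£225.77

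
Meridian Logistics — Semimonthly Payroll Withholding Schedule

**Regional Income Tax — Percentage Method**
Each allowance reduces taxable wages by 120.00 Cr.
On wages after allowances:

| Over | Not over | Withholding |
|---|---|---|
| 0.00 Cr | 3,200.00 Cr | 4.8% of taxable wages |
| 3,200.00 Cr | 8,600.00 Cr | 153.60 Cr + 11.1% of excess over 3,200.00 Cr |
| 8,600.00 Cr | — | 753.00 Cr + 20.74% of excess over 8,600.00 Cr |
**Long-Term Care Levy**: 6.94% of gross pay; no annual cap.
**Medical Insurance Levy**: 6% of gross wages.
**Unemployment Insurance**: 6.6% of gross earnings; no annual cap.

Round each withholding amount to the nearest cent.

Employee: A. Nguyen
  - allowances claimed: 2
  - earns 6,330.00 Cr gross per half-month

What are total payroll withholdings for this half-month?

Regional Income Tax: taxable = 6,330.00 Cr − 2×120.00 Cr = 6,090.00 Cr
  153.60 Cr + 11.1% × (6,090.00 Cr − 3,200.00 Cr) = 153.60 Cr + 11.1% × 2,890.00 Cr = 474.39 Cr
Long-Term Care Levy: 6.94% × 6,330.00 Cr = 439.30 Cr
Medical Insurance Levy: 6% × 6,330.00 Cr = 379.80 Cr
Unemployment Insurance: 6.6% × 6,330.00 Cr = 417.78 Cr
Total: 474.39 Cr + 439.30 Cr + 379.80 Cr + 417.78 Cr = 1,711.27 Cr

1,711.27 Cr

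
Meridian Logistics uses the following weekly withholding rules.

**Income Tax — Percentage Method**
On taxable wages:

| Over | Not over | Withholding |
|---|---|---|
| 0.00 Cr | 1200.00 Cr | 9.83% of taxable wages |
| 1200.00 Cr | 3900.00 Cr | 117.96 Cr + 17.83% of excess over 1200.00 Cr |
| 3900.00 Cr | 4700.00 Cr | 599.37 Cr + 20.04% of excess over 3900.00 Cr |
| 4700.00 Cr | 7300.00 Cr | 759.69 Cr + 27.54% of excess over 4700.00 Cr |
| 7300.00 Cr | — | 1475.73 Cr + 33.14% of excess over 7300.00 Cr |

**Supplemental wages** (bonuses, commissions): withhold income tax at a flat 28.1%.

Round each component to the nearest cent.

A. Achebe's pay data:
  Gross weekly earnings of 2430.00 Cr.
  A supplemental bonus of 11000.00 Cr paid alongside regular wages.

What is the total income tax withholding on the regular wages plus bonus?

Income Tax: taxable = 2430.00 Cr
  117.96 Cr + 17.83% × (2430.00 Cr − 1200.00 Cr) = 117.96 Cr + 17.83% × 1230.00 Cr = 337.27 Cr
Supplemental (28.1% flat on bonus): 28.1% × 11000.00 Cr = 3091.00 Cr
Total income tax: 337.27 Cr + 3091.00 Cr = 3428.27 Cr

3428.27 Cr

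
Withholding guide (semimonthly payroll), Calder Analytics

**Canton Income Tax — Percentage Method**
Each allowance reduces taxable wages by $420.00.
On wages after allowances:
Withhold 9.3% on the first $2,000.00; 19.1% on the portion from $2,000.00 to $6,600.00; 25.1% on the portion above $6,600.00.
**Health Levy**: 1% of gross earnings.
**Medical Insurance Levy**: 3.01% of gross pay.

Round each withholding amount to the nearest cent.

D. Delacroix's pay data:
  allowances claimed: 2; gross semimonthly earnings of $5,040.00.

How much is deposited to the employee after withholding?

Canton Income Tax: taxable = $5,040.00 − 2×$420.00 = $4,200.00
  $186.00 + 19.1% × ($4,200.00 − $2,000.00) = $186.00 + 19.1% × $2,200.00 = $606.20
Health Levy: 1% × $5,040.00 = $50.40
Medical Insurance Levy: 3.01% × $5,040.00 = $151.70
Total withheld: $606.20 + $50.40 + $151.70 = $808.30
Net pay: $5,040.00 − $808.30 = $4,231.70

$4,231.70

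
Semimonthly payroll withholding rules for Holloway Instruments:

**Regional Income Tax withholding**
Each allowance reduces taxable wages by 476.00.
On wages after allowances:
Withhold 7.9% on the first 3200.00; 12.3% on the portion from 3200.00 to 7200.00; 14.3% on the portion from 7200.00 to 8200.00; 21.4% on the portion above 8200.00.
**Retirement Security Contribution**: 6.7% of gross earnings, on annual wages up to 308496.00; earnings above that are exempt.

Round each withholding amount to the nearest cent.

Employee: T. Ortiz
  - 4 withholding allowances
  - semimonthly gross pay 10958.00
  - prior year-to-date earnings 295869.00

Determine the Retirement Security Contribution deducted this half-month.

734.19

Retirement Security Contribution: 6.7% × 10958.00 = 734.19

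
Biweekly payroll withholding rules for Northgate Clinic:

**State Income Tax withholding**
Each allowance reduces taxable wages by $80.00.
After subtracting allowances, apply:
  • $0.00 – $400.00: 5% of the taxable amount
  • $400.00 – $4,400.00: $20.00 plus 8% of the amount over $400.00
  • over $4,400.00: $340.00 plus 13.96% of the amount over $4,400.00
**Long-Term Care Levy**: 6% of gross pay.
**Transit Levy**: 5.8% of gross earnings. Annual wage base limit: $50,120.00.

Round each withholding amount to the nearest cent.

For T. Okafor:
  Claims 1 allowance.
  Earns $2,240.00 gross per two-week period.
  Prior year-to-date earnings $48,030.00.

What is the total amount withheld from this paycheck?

State Income Tax: taxable = $2,240.00 − 1×$80.00 = $2,160.00
  $20.00 + 8% × ($2,160.00 − $400.00) = $20.00 + 8% × $1,760.00 = $160.80
Long-Term Care Levy: 6% × $2,240.00 = $134.40
Transit Levy: cap $50,120.00 − YTD $48,030.00 = $2,090.00 subject; 5.8% × $2,090.00 = $121.22
Total: $160.80 + $134.40 + $121.22 = $416.42

$416.42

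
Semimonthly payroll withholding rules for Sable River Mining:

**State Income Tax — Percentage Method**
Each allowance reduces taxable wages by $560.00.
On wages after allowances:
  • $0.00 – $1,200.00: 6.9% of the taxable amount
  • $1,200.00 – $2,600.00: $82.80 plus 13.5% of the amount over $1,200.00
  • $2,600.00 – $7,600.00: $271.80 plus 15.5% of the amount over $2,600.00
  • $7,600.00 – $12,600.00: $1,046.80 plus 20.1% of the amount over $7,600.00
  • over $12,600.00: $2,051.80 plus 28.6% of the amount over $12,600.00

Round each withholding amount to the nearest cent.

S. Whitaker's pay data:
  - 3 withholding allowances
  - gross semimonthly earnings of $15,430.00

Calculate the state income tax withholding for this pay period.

State Income Tax: taxable = $15,430.00 − 3×$560.00 = $13,750.00
  $2,051.80 + 28.6% × ($13,750.00 − $12,600.00) = $2,051.80 + 28.6% × $1,150.00 = $2,380.70

$2,380.70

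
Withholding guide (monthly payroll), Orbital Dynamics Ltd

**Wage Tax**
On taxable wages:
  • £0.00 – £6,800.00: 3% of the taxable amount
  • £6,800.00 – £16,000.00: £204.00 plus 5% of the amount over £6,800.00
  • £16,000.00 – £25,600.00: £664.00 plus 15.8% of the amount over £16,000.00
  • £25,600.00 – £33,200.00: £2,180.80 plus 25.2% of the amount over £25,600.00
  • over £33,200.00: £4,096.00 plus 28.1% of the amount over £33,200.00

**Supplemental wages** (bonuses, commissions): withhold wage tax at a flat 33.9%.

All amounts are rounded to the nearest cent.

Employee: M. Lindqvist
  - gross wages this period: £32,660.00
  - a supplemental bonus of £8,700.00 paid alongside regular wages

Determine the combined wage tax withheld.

£6,909.22

Wage Tax: taxable = £32,660.00
  £2,180.80 + 25.2% × (£32,660.00 − £25,600.00) = £2,180.80 + 25.2% × £7,060.00 = £3,959.92
Supplemental (33.9% flat on bonus): 33.9% × £8,700.00 = £2,949.30
Total wage tax: £3,959.92 + £2,949.30 = £6,909.22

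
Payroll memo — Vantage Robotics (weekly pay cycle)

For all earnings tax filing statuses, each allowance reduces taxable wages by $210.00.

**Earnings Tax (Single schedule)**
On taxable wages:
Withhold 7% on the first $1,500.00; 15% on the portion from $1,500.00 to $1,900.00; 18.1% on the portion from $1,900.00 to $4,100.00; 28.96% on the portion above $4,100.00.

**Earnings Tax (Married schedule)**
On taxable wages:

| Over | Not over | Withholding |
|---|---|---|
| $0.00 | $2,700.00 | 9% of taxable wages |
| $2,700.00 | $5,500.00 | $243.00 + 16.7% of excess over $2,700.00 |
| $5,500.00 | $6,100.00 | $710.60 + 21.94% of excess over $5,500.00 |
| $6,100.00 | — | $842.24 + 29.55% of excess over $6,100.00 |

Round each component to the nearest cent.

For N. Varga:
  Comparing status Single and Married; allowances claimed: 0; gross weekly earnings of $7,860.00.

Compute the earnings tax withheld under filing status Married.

$1,362.32

Earnings Tax (Married): taxable = $7,860.00
  $842.24 + 29.55% × ($7,860.00 − $6,100.00) = $842.24 + 29.55% × $1,760.00 = $1,362.32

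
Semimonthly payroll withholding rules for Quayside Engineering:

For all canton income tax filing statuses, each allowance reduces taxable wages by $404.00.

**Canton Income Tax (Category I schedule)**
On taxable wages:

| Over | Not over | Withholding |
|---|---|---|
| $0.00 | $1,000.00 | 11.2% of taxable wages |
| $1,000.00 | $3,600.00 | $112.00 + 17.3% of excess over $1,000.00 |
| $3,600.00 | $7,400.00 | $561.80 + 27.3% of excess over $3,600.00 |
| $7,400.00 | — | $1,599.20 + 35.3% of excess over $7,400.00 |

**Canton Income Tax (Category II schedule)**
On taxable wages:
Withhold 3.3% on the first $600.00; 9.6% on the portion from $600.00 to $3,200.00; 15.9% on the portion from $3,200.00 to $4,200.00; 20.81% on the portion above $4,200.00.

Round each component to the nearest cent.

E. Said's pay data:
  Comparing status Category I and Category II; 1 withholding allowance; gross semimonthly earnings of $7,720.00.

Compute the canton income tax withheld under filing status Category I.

Canton Income Tax (Category I): taxable = $7,720.00 − 1×$404.00 = $7,316.00
  $561.80 + 27.3% × ($7,316.00 − $3,600.00) = $561.80 + 27.3% × $3,716.00 = $1,576.27

$1,576.27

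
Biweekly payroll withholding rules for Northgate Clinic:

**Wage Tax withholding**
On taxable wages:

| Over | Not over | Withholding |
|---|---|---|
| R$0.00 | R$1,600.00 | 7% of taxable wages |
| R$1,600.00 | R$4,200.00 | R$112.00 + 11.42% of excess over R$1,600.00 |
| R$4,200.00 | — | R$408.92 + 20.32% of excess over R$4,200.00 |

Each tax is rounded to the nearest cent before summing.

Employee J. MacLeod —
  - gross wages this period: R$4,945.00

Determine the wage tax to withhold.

R$560.30

Wage Tax: taxable = R$4,945.00
  R$408.92 + 20.32% × (R$4,945.00 − R$4,200.00) = R$408.92 + 20.32% × R$745.00 = R$560.30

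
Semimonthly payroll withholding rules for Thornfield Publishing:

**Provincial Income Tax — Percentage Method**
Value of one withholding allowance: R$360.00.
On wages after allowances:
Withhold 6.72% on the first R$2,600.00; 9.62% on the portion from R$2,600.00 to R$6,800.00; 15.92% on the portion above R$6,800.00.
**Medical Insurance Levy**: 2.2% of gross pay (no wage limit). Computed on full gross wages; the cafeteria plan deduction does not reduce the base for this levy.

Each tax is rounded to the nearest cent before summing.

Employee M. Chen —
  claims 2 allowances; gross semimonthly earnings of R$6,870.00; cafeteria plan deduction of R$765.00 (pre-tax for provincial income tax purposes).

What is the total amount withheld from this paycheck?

Provincial Income Tax: taxable = R$6,870.00 − R$765.00 − 2×R$360.00 = R$5,385.00
  R$174.72 + 9.62% × (R$5,385.00 − R$2,600.00) = R$174.72 + 9.62% × R$2,785.00 = R$442.64
Medical Insurance Levy: 2.2% × R$6,870.00 = R$151.14
Total: R$442.64 + R$151.14 = R$593.78

R$593.78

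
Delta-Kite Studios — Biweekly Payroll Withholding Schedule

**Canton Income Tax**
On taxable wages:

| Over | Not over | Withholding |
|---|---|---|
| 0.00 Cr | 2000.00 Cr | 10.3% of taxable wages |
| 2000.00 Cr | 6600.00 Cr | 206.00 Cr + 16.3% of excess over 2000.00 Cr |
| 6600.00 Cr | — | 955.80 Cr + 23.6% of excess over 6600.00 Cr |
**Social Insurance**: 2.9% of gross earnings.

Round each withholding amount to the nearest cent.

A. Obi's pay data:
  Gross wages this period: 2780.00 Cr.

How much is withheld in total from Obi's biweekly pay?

Canton Income Tax: taxable = 2780.00 Cr
  206.00 Cr + 16.3% × (2780.00 Cr − 2000.00 Cr) = 206.00 Cr + 16.3% × 780.00 Cr = 333.14 Cr
Social Insurance: 2.9% × 2780.00 Cr = 80.62 Cr
Total: 333.14 Cr + 80.62 Cr = 413.76 Cr

413.76 Cr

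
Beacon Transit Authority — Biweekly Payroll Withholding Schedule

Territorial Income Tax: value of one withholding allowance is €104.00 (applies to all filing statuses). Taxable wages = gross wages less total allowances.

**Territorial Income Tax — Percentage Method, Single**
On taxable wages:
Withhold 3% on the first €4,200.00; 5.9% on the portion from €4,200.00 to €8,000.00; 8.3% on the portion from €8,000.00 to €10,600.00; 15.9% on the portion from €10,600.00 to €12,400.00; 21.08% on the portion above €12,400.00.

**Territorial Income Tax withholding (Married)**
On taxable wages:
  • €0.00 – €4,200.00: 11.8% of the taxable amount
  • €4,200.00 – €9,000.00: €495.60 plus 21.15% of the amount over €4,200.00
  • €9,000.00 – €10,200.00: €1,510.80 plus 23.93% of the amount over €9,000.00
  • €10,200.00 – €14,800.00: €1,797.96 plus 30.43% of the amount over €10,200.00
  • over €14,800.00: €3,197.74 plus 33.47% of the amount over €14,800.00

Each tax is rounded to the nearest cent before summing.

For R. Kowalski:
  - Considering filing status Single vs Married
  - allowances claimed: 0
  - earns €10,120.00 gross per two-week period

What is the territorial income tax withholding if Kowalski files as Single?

Territorial Income Tax (Single): taxable = €10,120.00
  €350.20 + 8.3% × (€10,120.00 − €8,000.00) = €350.20 + 8.3% × €2,120.00 = €526.16

€526.16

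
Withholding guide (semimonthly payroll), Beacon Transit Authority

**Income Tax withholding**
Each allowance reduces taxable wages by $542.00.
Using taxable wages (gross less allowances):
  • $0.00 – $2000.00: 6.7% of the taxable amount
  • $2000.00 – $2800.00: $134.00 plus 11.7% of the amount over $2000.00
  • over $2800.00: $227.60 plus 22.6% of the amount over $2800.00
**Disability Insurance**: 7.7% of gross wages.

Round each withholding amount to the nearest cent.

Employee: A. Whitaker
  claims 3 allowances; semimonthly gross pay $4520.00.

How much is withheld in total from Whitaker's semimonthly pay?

$596.88

Income Tax: taxable = $4520.00 − 3×$542.00 = $2894.00
  $227.60 + 22.6% × ($2894.00 − $2800.00) = $227.60 + 22.6% × $94.00 = $248.84
Disability Insurance: 7.7% × $4520.00 = $348.04
Total: $248.84 + $348.04 = $596.88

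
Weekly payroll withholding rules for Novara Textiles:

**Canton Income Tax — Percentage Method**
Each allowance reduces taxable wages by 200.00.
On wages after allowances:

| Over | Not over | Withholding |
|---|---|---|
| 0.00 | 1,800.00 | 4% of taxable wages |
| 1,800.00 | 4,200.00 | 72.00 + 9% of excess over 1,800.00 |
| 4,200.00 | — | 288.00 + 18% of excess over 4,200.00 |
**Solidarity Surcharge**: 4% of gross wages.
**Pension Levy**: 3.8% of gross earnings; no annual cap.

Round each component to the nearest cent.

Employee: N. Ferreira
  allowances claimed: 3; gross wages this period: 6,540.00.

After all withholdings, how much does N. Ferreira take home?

Canton Income Tax: taxable = 6,540.00 − 3×200.00 = 5,940.00
  288.00 + 18% × (5,940.00 − 4,200.00) = 288.00 + 18% × 1,740.00 = 601.20
Solidarity Surcharge: 4% × 6,540.00 = 261.60
Pension Levy: 3.8% × 6,540.00 = 248.52
Total withheld: 601.20 + 261.60 + 248.52 = 1,111.32
Net pay: 6,540.00 − 1,111.32 = 5,428.68

5,428.68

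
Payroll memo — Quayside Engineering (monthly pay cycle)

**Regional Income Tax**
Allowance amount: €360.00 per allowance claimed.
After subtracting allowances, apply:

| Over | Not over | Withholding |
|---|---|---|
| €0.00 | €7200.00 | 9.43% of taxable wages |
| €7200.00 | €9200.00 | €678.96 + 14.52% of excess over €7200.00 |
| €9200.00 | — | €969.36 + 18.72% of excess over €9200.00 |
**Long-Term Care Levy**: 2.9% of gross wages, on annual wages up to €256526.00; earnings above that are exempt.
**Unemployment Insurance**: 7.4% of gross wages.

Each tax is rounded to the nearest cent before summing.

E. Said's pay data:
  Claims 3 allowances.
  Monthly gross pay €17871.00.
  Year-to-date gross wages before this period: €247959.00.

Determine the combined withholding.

€3961.29

Regional Income Tax: taxable = €17871.00 − 3×€360.00 = €16791.00
  €969.36 + 18.72% × (€16791.00 − €9200.00) = €969.36 + 18.72% × €7591.00 = €2390.40
Long-Term Care Levy: cap €256526.00 − YTD €247959.00 = €8567.00 subject; 2.9% × €8567.00 = €248.44
Unemployment Insurance: 7.4% × €17871.00 = €1322.45
Total: €2390.40 + €248.44 + €1322.45 = €3961.29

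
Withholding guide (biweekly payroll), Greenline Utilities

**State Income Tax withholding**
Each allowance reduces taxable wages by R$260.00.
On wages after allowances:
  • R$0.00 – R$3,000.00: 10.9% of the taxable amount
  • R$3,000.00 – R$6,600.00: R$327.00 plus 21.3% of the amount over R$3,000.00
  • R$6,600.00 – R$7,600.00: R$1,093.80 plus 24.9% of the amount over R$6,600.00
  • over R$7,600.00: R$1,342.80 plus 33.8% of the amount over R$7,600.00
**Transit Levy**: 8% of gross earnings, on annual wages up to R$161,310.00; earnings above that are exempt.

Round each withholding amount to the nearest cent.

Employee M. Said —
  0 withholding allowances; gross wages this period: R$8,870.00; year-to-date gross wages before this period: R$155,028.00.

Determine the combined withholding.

State Income Tax: taxable = R$8,870.00
  R$1,342.80 + 33.8% × (R$8,870.00 − R$7,600.00) = R$1,342.80 + 33.8% × R$1,270.00 = R$1,772.06
Transit Levy: cap R$161,310.00 − YTD R$155,028.00 = R$6,282.00 subject; 8% × R$6,282.00 = R$502.56
Total: R$1,772.06 + R$502.56 = R$2,274.62

R$2,274.62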